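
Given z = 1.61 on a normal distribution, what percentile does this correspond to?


CDF(z) = 0.5 * (1 + erf(z/sqrt(2)))
erf(1.1384) = 0.8926
CDF = 0.9463
Percentile rank = 0.9463 * 100 = 94.63

94.63


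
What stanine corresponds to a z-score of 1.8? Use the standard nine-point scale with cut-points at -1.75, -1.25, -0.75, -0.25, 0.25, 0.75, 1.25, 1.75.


Stanine boundaries: [-1.75, -1.25, -0.75, -0.25, 0.25, 0.75, 1.25, 1.75]
z = 1.8
Check each boundary:
  z >= -1.75 -> could be stanine 2
  z >= -1.25 -> could be stanine 3
  z >= -0.75 -> could be stanine 4
  z >= -0.25 -> could be stanine 5
  z >= 0.25 -> could be stanine 6
  z >= 0.75 -> could be stanine 7
  z >= 1.25 -> could be stanine 8
  z >= 1.75 -> could be stanine 9
Highest qualifying boundary gives stanine = 9

9


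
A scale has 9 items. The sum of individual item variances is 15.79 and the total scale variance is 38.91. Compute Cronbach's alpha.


alpha = (k/(k-1)) * (1 - sum(si^2)/s_total^2)
= (9/8) * (1 - 15.79/38.91)
alpha = 0.6685

0.6685


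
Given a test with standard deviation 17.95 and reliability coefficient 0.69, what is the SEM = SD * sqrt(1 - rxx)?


SEM = SD * sqrt(1 - rxx)
SEM = 17.95 * sqrt(1 - 0.69)
SEM = 17.95 * sqrt(0.31) = 17.95 * 0.556776
SEM = 9.9941

9.9941


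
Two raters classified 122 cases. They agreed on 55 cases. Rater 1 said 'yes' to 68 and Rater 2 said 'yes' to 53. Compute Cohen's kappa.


P_o = 55/122 = 0.45082
P_e = (68*53 + 54*69) / 14884 = 0.492475
kappa = (P_o - P_e) / (1 - P_e)
kappa = (0.45082 - 0.492475) / (1 - 0.492475)
kappa = -0.0821

-0.0821


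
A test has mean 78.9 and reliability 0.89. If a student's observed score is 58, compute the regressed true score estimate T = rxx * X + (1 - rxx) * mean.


T_est = rxx * X + (1 - rxx) * mean
T_est = 0.89 * 58 + 0.11 * 78.9
T_est = 51.62 + 8.679
T_est = 60.299

60.299


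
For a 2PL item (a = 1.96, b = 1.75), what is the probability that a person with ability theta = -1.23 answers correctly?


a*(theta - b) = 1.96 * (-1.23 - 1.75) = -5.8408
exp(--5.8408) = 344.0545
P = 1 / (1 + 344.0545)
P = 0.0029

0.0029


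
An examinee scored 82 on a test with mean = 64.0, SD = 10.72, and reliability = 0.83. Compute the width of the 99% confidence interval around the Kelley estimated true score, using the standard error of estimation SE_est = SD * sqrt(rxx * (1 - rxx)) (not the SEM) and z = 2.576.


True score estimate = 0.83*82 + 0.17*64.0 = 78.94
SE_est = SD * sqrt(rxx * (1 - rxx)) = 10.72 * sqrt(0.83 * 0.17) = 10.72 * sqrt(0.1411) = 4.026784
CI = T_est +/- z * SE_est, so width = 2 * z * SE_est = 2 * 2.576 * 4.026784
Width = 20.746

20.746


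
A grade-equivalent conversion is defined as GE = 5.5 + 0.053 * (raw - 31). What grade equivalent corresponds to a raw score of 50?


raw - median = 50 - 31 = 19
slope * diff = 0.053 * 19 = 1.007
GE = 5.5 + 1.007
GE = 6.507

6.507


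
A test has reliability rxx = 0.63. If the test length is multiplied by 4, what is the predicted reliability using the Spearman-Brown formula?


r_new = (n * rxx) / (1 + (n-1) * rxx)
r_new = (4 * 0.63) / (1 + 3 * 0.63)
r_new = 2.52 / 2.89
r_new = 0.872

0.872


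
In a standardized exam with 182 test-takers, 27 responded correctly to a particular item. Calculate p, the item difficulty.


Item difficulty p = number correct / total examinees
p = 27 / 182
p = 0.1484

0.1484


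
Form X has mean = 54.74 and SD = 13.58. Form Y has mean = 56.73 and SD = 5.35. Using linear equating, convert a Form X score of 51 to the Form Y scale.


slope = SD_Y / SD_X = 5.35 / 13.58 ~ 0.394
intercept = mean_Y - slope * mean_X = 56.73 - (5.35 / 13.58) * 54.74 ~ 35.1645
Y = slope * X + intercept. To avoid rounding drift from the rounded slope/intercept, evaluate the equivalent form Y = mean_Y + SD_Y * (X - mean_X) / SD_X at full precision:
Y = 56.73 + 5.35 * (51 - 54.74) / 13.58
Y = 56.73 - 5.35 * 3.74 / 13.58
Y = 56.73 - 20.009 / 13.58
Y = 56.73 - 1.4734
Y = 55.2566

55.2566


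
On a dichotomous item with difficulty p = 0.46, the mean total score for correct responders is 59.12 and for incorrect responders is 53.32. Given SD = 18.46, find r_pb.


q = 1 - p = 0.54
rpb = ((M1 - M0) / SD) * sqrt(p * q)
rpb = ((59.12 - 53.32) / 18.46) * sqrt(0.46 * 0.54)
rpb = 0.1566

0.1566


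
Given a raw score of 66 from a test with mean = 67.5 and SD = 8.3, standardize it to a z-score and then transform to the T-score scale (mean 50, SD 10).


z = (X - mean) / SD = (66 - 67.5) / 8.3
z = -1.5 / 8.3
z = -0.1807
T-score = T = 50 + 10z
Carry z at full precision (z = -1.5 / 8.3) into the conversion:
T-score = 50 + 10 * (-1.5 / 8.3) = 50 + -15 / 8.3
T-score = 50 + -1.8072
T-score = 48.1928

48.1928


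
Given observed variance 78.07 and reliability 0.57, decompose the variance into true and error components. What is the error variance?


var_true = rxx * var_obs = 0.57 * 78.07 = 44.4999
var_error = var_obs - var_true
var_error = 78.07 - 44.4999
var_error = 33.5701

33.5701


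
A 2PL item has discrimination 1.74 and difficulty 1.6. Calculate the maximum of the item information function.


For 2PL, max info at theta = b = 1.6
I_max = a^2 / 4 = 1.74^2 / 4
= 3.0276 / 4
I_max = 0.7569

0.7569


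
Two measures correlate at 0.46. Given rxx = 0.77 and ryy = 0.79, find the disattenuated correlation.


r_corrected = rxy / sqrt(rxx * ryy)
= 0.46 / sqrt(0.77 * 0.79)
= 0.46 / sqrt(0.6083)
= 0.46 / 0.779936
r_corrected = 0.5898

0.5898


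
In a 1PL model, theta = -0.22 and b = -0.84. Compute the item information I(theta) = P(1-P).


P = 1/(1+exp(-(-0.22--0.84))) = 0.6502
I = P*(1-P) = 0.6502 * 0.3498
I = 0.2274

0.2274


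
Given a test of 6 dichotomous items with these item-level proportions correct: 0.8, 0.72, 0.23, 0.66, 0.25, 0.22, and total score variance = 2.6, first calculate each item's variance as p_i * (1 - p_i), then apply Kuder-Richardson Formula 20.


For each item, compute p_i * q_i:
  Item 1: 0.8 * 0.2 = 0.16
  Item 2: 0.72 * 0.28 = 0.2016
  Item 3: 0.23 * 0.77 = 0.1771
  Item 4: 0.66 * 0.34 = 0.2244
  Item 5: 0.25 * 0.75 = 0.1875
  Item 6: 0.22 * 0.78 = 0.1716
Sum(p_i * q_i) = 0.16 + 0.2016 + 0.1771 + 0.2244 + 0.1875 + 0.1716 = 1.1222
KR-20 = (k/(k-1)) * (1 - Sum(p_i*q_i) / Var_total)
= (6/5) * (1 - 1.1222/2.6)
= 1.2 * 0.5684
KR-20 = 0.6821

0.6821


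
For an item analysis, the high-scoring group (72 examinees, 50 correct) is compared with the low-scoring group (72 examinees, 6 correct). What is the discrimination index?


p_upper = 50/72 = 0.6944
p_lower = 6/72 = 0.0833
D = 0.6944 - 0.0833 = 0.6111

0.6111


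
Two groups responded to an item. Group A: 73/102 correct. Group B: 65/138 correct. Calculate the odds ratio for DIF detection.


Odds_A = 73/29 = 2.5172
Odds_B = 65/73 = 0.8904
OR = Odds_A / Odds_B = 2.5172 / 0.8904
Exactly, OR = (73 * 73) / (29 * 65) = 5329 / 1885
OR = 2.8271

2.8271


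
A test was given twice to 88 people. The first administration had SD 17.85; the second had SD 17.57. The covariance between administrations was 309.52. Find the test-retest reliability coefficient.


r = cov(X,Y) / (SD_X * SD_Y)
r = 309.52 / (17.85 * 17.57)
r = 309.52 / 313.6245
r = 0.9869

0.9869


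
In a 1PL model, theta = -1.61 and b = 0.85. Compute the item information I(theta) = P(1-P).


P = 1/(1+exp(-(-1.61-0.85))) = 0.0787
I = P*(1-P) = 0.0787 * 0.9213
I = 0.0725

0.0725


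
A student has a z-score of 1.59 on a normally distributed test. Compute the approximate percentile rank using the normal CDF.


CDF(z) = 0.5 * (1 + erf(z/sqrt(2)))
erf(1.1243) = 0.8882
CDF = 0.9441
Percentile rank = 0.9441 * 100 = 94.41

94.41


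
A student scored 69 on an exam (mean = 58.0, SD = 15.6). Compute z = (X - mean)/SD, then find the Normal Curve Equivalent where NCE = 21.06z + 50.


z = (X - mean) / SD = (69 - 58.0) / 15.6
z = 11.0 / 15.6
z = 0.7051
NCE = NCE = 21.06z + 50
Carry z at full precision (z = 11.0 / 15.6) into the conversion:
NCE = 21.06 * (11.0 / 15.6) + 50 = 231.66 / 15.6 + 50
NCE = 14.85 + 50
NCE = 64.85

64.85


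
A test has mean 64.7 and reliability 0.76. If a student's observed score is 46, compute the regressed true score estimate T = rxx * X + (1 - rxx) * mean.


T_est = rxx * X + (1 - rxx) * mean
T_est = 0.76 * 46 + 0.24 * 64.7
T_est = 34.96 + 15.528
T_est = 50.488

50.488


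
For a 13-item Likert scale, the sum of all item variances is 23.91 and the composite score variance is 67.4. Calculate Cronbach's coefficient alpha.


alpha = (k/(k-1)) * (1 - sum(si^2)/s_total^2)
= (13/12) * (1 - 23.91/67.4)
alpha = 0.699

0.699


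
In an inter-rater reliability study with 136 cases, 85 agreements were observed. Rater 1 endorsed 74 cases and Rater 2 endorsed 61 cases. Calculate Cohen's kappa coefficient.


P_o = 85/136 = 0.625
P_e = (74*61 + 62*75) / 18496 = 0.495458
kappa = (P_o - P_e) / (1 - P_e)
kappa = (0.625 - 0.495458) / (1 - 0.495458)
kappa = 0.2568

0.2568


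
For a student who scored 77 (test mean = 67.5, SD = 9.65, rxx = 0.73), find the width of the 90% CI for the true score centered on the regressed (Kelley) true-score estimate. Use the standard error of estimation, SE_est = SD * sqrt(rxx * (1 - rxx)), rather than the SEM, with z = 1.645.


True score estimate = 0.73*77 + 0.27*67.5 = 74.435
SE_est = SD * sqrt(rxx * (1 - rxx)) = 9.65 * sqrt(0.73 * 0.27) = 9.65 * sqrt(0.1971) = 4.284209
CI = T_est +/- z * SE_est, so width = 2 * z * SE_est = 2 * 1.645 * 4.284209
Width = 14.095

14.095


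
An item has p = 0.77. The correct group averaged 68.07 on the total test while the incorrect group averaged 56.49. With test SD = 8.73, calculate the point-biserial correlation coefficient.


q = 1 - p = 0.23
rpb = ((M1 - M0) / SD) * sqrt(p * q)
rpb = ((68.07 - 56.49) / 8.73) * sqrt(0.77 * 0.23)
rpb = 0.5582

0.5582


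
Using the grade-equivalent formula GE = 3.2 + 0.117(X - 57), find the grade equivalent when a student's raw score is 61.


raw - median = 61 - 57 = 4
slope * diff = 0.117 * 4 = 0.468
GE = 3.2 + 0.468
GE = 3.668

3.668


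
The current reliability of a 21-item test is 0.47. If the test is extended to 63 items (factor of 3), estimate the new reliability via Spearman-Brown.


r_new = (n * rxx) / (1 + (n-1) * rxx)
r_new = (3 * 0.47) / (1 + 2 * 0.47)
r_new = 1.41 / 1.94
r_new = 0.7268

0.7268


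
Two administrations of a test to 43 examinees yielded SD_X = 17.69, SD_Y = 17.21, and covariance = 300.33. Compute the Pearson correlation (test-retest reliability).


r = cov(X,Y) / (SD_X * SD_Y)
r = 300.33 / (17.69 * 17.21)
r = 300.33 / 304.4449
r = 0.9865

0.9865


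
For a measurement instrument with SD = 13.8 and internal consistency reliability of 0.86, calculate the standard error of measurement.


SEM = SD * sqrt(1 - rxx)
SEM = 13.8 * sqrt(1 - 0.86)
SEM = 13.8 * sqrt(0.14) = 13.8 * 0.374166
SEM = 5.1635

5.1635


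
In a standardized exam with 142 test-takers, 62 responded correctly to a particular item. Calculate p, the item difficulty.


Item difficulty p = number correct / total examinees
p = 62 / 142
p = 0.4366

0.4366


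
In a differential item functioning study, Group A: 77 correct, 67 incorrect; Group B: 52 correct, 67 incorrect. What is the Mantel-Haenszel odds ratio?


Odds_A = 77/67 = 1.1493
Odds_B = 52/67 = 0.7761
OR = Odds_A / Odds_B = 1.1493 / 0.7761
Exactly, OR = (77 * 67) / (67 * 52) = 5159 / 3484
OR = 1.4808

1.4808


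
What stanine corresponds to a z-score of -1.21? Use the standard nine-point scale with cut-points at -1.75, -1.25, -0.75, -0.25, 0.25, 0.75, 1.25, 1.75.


Stanine boundaries: [-1.75, -1.25, -0.75, -0.25, 0.25, 0.75, 1.25, 1.75]
z = -1.21
Check each boundary:
  z >= -1.75 -> could be stanine 2
  z >= -1.25 -> could be stanine 3
  z < -0.75
  z < -0.25
  z < 0.25
  z < 0.75
  z < 1.25
  z < 1.75
Highest qualifying boundary gives stanine = 3

3


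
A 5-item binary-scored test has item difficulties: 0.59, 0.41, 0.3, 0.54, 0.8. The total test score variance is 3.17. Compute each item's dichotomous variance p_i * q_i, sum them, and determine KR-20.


For each item, compute p_i * q_i:
  Item 1: 0.59 * 0.41 = 0.2419
  Item 2: 0.41 * 0.59 = 0.2419
  Item 3: 0.3 * 0.7 = 0.21
  Item 4: 0.54 * 0.46 = 0.2484
  Item 5: 0.8 * 0.2 = 0.16
Sum(p_i * q_i) = 0.2419 + 0.2419 + 0.21 + 0.2484 + 0.16 = 1.1022
KR-20 = (k/(k-1)) * (1 - Sum(p_i*q_i) / Var_total)
= (5/4) * (1 - 1.1022/3.17)
= 1.25 * 0.6523
KR-20 = 0.8154

0.8154


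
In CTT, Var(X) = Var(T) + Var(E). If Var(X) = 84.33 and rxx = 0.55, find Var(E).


var_true = rxx * var_obs = 0.55 * 84.33 = 46.3815
var_error = var_obs - var_true
var_error = 84.33 - 46.3815
var_error = 37.9485

37.9485


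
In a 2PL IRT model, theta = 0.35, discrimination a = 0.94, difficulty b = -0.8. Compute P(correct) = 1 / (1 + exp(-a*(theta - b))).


a*(theta - b) = 0.94 * (0.35 - -0.8) = 1.081
exp(-1.081) = 0.3393
P = 1 / (1 + 0.3393)
P = 0.7467

0.7467


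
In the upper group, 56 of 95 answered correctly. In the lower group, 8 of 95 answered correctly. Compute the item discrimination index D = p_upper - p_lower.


p_upper = 56/95 = 0.5895
p_lower = 8/95 = 0.0842
D = 0.5895 - 0.0842 = 0.5053

0.5053


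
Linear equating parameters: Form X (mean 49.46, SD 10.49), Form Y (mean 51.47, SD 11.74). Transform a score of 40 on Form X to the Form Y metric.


slope = SD_Y / SD_X = 11.74 / 10.49 ~ 1.1192
intercept = mean_Y - slope * mean_X = 51.47 - (11.74 / 10.49) * 49.46 ~ -3.8837
Y = slope * X + intercept. To avoid rounding drift from the rounded slope/intercept, evaluate the equivalent form Y = mean_Y + SD_Y * (X - mean_X) / SD_X at full precision:
Y = 51.47 + 11.74 * (40 - 49.46) / 10.49
Y = 51.47 - 11.74 * 9.46 / 10.49
Y = 51.47 - 111.0604 / 10.49
Y = 51.47 - 10.5873
Y = 40.8827

40.8827


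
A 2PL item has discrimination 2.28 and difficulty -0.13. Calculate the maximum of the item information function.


For 2PL, max info at theta = b = -0.13
I_max = a^2 / 4 = 2.28^2 / 4
= 5.1984 / 4
I_max = 1.2996

1.2996


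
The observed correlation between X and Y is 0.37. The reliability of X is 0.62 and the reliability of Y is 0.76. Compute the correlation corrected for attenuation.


r_corrected = rxy / sqrt(rxx * ryy)
= 0.37 / sqrt(0.62 * 0.76)
= 0.37 / sqrt(0.4712)
= 0.37 / 0.68644
r_corrected = 0.539

0.539


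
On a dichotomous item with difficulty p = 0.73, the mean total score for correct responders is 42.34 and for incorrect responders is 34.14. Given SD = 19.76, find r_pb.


q = 1 - p = 0.27
rpb = ((M1 - M0) / SD) * sqrt(p * q)
rpb = ((42.34 - 34.14) / 19.76) * sqrt(0.73 * 0.27)
rpb = 0.1842

0.1842


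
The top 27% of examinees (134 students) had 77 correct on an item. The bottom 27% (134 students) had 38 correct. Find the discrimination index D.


p_upper = 77/134 = 0.5746
p_lower = 38/134 = 0.2836
D = 0.5746 - 0.2836 = 0.291

0.291


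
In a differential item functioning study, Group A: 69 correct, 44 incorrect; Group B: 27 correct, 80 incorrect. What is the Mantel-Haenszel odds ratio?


Odds_A = 69/44 = 1.5682
Odds_B = 27/80 = 0.3375
OR = Odds_A / Odds_B = 1.5682 / 0.3375
Exactly, OR = (69 * 80) / (44 * 27) = 5520 / 1188
OR = 4.6465

4.6465


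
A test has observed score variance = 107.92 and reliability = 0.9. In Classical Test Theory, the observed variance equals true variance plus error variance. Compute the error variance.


var_true = rxx * var_obs = 0.9 * 107.92 = 97.128
var_error = var_obs - var_true
var_error = 107.92 - 97.128
var_error = 10.792

10.792


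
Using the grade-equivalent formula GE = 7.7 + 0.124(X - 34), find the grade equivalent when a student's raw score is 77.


raw - median = 77 - 34 = 43
slope * diff = 0.124 * 43 = 5.332
GE = 7.7 + 5.332
GE = 13.032

13.032


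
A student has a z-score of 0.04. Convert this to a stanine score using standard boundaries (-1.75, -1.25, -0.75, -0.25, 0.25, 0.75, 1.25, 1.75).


Stanine boundaries: [-1.75, -1.25, -0.75, -0.25, 0.25, 0.75, 1.25, 1.75]
z = 0.04
Check each boundary:
  z >= -1.75 -> could be stanine 2
  z >= -1.25 -> could be stanine 3
  z >= -0.75 -> could be stanine 4
  z >= -0.25 -> could be stanine 5
  z < 0.25
  z < 0.75
  z < 1.25
  z < 1.75
Highest qualifying boundary gives stanine = 5

5


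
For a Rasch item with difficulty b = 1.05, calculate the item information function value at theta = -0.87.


P = 1/(1+exp(-(-0.87-1.05))) = 0.1279
I = P*(1-P) = 0.1279 * 0.8721
I = 0.1115

0.1115


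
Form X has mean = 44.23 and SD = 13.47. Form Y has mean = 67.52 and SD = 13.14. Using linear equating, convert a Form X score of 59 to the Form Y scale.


slope = SD_Y / SD_X = 13.14 / 13.47 ~ 0.9755
intercept = mean_Y - slope * mean_X = 67.52 - (13.14 / 13.47) * 44.23 ~ 24.3736
Y = slope * X + intercept. To avoid rounding drift from the rounded slope/intercept, evaluate the equivalent form Y = mean_Y + SD_Y * (X - mean_X) / SD_X at full precision:
Y = 67.52 + 13.14 * (59 - 44.23) / 13.47
Y = 67.52 + 13.14 * 14.77 / 13.47
Y = 67.52 + 194.0778 / 13.47
Y = 67.52 + 14.4082
Y = 81.9282

81.9282


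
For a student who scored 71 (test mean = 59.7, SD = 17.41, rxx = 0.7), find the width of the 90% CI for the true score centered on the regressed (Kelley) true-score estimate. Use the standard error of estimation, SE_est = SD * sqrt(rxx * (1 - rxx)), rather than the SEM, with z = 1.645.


True score estimate = 0.7*71 + 0.3*59.7 = 67.61
SE_est = SD * sqrt(rxx * (1 - rxx)) = 17.41 * sqrt(0.7 * 0.3) = 17.41 * sqrt(0.21) = 7.978264
CI = T_est +/- z * SE_est, so width = 2 * z * SE_est = 2 * 1.645 * 7.978264
Width = 26.2485

26.2485


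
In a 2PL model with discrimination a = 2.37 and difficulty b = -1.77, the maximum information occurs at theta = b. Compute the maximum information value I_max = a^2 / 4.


For 2PL, max info at theta = b = -1.77
I_max = a^2 / 4 = 2.37^2 / 4
= 5.6169 / 4
I_max = 1.4042

1.4042


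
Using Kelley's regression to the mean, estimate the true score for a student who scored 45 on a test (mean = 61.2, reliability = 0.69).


T_est = rxx * X + (1 - rxx) * mean
T_est = 0.69 * 45 + 0.31 * 61.2
T_est = 31.05 + 18.972
T_est = 50.022

50.022


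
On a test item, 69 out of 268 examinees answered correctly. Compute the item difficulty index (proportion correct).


Item difficulty p = number correct / total examinees
p = 69 / 268
p = 0.2575

0.2575


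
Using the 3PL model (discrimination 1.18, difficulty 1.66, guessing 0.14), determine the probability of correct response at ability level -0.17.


logit = 1.18*(-0.17 - 1.66) = -2.1594
P* = 1/(1 + exp(--2.1594)) = 0.1035
P = 0.14 + (1 - 0.14) * 0.1035
P = 0.229

0.229


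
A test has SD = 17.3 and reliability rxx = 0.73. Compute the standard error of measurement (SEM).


SEM = SD * sqrt(1 - rxx)
SEM = 17.3 * sqrt(1 - 0.73)
SEM = 17.3 * sqrt(0.27) = 17.3 * 0.519615
SEM = 8.9893

8.9893


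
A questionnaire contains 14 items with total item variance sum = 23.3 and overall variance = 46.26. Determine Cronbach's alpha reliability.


alpha = (k/(k-1)) * (1 - sum(si^2)/s_total^2)
= (14/13) * (1 - 23.3/46.26)
alpha = 0.5345

0.5345


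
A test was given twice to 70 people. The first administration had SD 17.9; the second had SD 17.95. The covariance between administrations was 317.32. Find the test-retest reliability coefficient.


r = cov(X,Y) / (SD_X * SD_Y)
r = 317.32 / (17.9 * 17.95)
r = 317.32 / 321.305
r = 0.9876

0.9876


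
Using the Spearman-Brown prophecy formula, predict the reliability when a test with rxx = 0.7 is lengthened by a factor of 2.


r_new = (n * rxx) / (1 + (n-1) * rxx)
r_new = (2 * 0.7) / (1 + 1 * 0.7)
r_new = 1.4 / 1.7
r_new = 0.8235

0.8235


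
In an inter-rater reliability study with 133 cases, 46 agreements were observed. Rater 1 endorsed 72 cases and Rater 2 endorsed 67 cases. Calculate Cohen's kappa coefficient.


P_o = 46/133 = 0.345865
P_e = (72*67 + 61*66) / 17689 = 0.500311
kappa = (P_o - P_e) / (1 - P_e)
kappa = (0.345865 - 0.500311) / (1 - 0.500311)
kappa = -0.3091

-0.3091


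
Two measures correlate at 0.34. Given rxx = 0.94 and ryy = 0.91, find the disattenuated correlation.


r_corrected = rxy / sqrt(rxx * ryy)
= 0.34 / sqrt(0.94 * 0.91)
= 0.34 / sqrt(0.8554)
= 0.34 / 0.924878
r_corrected = 0.3676

0.3676


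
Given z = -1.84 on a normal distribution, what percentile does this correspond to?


CDF(z) = 0.5 * (1 + erf(z/sqrt(2)))
erf(-1.3011) = -0.9342
CDF = 0.0329
Percentile rank = 0.0329 * 100 = 3.29

3.29


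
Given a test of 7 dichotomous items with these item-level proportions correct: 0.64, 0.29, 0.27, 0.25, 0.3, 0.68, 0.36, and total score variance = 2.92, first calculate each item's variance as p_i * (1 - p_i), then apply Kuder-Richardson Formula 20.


For each item, compute p_i * q_i:
  Item 1: 0.64 * 0.36 = 0.2304
  Item 2: 0.29 * 0.71 = 0.2059
  Item 3: 0.27 * 0.73 = 0.1971
  Item 4: 0.25 * 0.75 = 0.1875
  Item 5: 0.3 * 0.7 = 0.21
  Item 6: 0.68 * 0.32 = 0.2176
  Item 7: 0.36 * 0.64 = 0.2304
Sum(p_i * q_i) = 0.2304 + 0.2059 + 0.1971 + 0.1875 + 0.21 + 0.2176 + 0.2304 = 1.4789
KR-20 = (k/(k-1)) * (1 - Sum(p_i*q_i) / Var_total)
= (7/6) * (1 - 1.4789/2.92)
= 1.1667 * 0.4935
KR-20 = 0.5758

0.5758


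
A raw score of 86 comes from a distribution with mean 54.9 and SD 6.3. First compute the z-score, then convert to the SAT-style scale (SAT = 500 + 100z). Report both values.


z = (X - mean) / SD = (86 - 54.9) / 6.3
z = 31.1 / 6.3
z = 4.9365
SAT-scale = SAT = 500 + 100z
Carry z at full precision (z = 31.1 / 6.3) into the conversion:
SAT-scale = 500 + 100 * (31.1 / 6.3) = 500 + 3110 / 6.3
SAT-scale = 500 + 493.6508
SAT-scale = 993.6508

993.6508


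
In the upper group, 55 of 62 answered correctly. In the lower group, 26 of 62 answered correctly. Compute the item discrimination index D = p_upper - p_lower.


p_upper = 55/62 = 0.8871
p_lower = 26/62 = 0.4194
D = 0.8871 - 0.4194 = 0.4677

0.4677


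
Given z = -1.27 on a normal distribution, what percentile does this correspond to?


CDF(z) = 0.5 * (1 + erf(z/sqrt(2)))
erf(-0.898) = -0.7959
CDF = 0.102
Percentile rank = 0.102 * 100 = 10.2

10.2


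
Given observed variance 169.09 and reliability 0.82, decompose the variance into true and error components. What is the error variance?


var_true = rxx * var_obs = 0.82 * 169.09 = 138.6538
var_error = var_obs - var_true
var_error = 169.09 - 138.6538
var_error = 30.4362

30.4362


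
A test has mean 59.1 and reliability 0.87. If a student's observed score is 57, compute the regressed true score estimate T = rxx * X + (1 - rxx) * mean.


T_est = rxx * X + (1 - rxx) * mean
T_est = 0.87 * 57 + 0.13 * 59.1
T_est = 49.59 + 7.683
T_est = 57.273

57.273


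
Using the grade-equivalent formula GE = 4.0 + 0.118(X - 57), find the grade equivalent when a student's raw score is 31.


raw - median = 31 - 57 = -26
slope * diff = 0.118 * -26 = -3.068
GE = 4.0 + -3.068
GE = 0.932

0.932


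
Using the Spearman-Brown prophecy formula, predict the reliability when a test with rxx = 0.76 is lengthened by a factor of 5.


r_new = (n * rxx) / (1 + (n-1) * rxx)
r_new = (5 * 0.76) / (1 + 4 * 0.76)
r_new = 3.8 / 4.04
r_new = 0.9406

0.9406


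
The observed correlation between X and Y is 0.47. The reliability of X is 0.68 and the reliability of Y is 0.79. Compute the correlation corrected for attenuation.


r_corrected = rxy / sqrt(rxx * ryy)
= 0.47 / sqrt(0.68 * 0.79)
= 0.47 / sqrt(0.5372)
= 0.47 / 0.732939
r_corrected = 0.6413

0.6413


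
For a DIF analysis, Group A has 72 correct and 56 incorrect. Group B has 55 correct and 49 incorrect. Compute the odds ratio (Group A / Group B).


Odds_A = 72/56 = 1.2857
Odds_B = 55/49 = 1.1224
OR = Odds_A / Odds_B = 1.2857 / 1.1224
Exactly, OR = (72 * 49) / (56 * 55) = 3528 / 3080
OR = 1.1455

1.1455


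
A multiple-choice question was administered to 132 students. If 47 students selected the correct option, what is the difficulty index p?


Item difficulty p = number correct / total examinees
p = 47 / 132
p = 0.3561

0.3561


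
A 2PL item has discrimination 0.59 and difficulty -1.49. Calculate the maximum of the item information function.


For 2PL, max info at theta = b = -1.49
I_max = a^2 / 4 = 0.59^2 / 4
= 0.3481 / 4
I_max = 0.087

0.087


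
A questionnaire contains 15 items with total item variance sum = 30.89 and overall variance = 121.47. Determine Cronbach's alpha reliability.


alpha = (k/(k-1)) * (1 - sum(si^2)/s_total^2)
= (15/14) * (1 - 30.89/121.47)
alpha = 0.799

0.799


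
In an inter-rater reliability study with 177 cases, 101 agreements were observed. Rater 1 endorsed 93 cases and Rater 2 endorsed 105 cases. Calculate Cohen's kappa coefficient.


P_o = 101/177 = 0.570621
P_e = (93*105 + 84*72) / 31329 = 0.50474
kappa = (P_o - P_e) / (1 - P_e)
kappa = (0.570621 - 0.50474) / (1 - 0.50474)
kappa = 0.133

0.133


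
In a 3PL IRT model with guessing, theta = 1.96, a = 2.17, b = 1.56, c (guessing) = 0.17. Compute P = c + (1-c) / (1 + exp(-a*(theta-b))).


logit = 2.17*(1.96 - 1.56) = 0.868
P* = 1/(1 + exp(-0.868)) = 0.7043
P = 0.17 + (1 - 0.17) * 0.7043
P = 0.7546

0.7546


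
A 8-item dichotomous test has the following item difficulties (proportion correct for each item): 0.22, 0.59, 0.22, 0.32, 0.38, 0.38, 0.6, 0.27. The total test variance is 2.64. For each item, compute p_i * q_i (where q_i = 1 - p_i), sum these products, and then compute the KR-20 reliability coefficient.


For each item, compute p_i * q_i:
  Item 1: 0.22 * 0.78 = 0.1716
  Item 2: 0.59 * 0.41 = 0.2419
  Item 3: 0.22 * 0.78 = 0.1716
  Item 4: 0.32 * 0.68 = 0.2176
  Item 5: 0.38 * 0.62 = 0.2356
  Item 6: 0.38 * 0.62 = 0.2356
  Item 7: 0.6 * 0.4 = 0.24
  Item 8: 0.27 * 0.73 = 0.1971
Sum(p_i * q_i) = 0.1716 + 0.2419 + 0.1716 + 0.2176 + 0.2356 + 0.2356 + 0.24 + 0.1971 = 1.711
KR-20 = (k/(k-1)) * (1 - Sum(p_i*q_i) / Var_total)
= (8/7) * (1 - 1.711/2.64)
= 1.1429 * 0.3519
KR-20 = 0.4022

0.4022


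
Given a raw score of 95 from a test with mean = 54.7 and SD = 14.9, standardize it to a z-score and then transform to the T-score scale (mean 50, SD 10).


z = (X - mean) / SD = (95 - 54.7) / 14.9
z = 40.3 / 14.9
z = 2.7047
T-score = T = 50 + 10z
Carry z at full precision (z = 40.3 / 14.9) into the conversion:
T-score = 50 + 10 * (40.3 / 14.9) = 50 + 403 / 14.9
T-score = 50 + 27.047
T-score = 77.047

77.047


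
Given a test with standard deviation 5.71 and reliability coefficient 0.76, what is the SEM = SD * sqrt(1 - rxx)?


SEM = SD * sqrt(1 - rxx)
SEM = 5.71 * sqrt(1 - 0.76)
SEM = 5.71 * sqrt(0.24) = 5.71 * 0.489898
SEM = 2.7973

2.7973


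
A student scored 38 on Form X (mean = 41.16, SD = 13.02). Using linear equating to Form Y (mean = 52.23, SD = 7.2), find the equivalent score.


slope = SD_Y / SD_X = 7.2 / 13.02 ~ 0.553
intercept = mean_Y - slope * mean_X = 52.23 - (7.2 / 13.02) * 41.16 ~ 29.4687
Y = slope * X + intercept. To avoid rounding drift from the rounded slope/intercept, evaluate the equivalent form Y = mean_Y + SD_Y * (X - mean_X) / SD_X at full precision:
Y = 52.23 + 7.2 * (38 - 41.16) / 13.02
Y = 52.23 - 7.2 * 3.16 / 13.02
Y = 52.23 - 22.752 / 13.02
Y = 52.23 - 1.7475
Y = 50.4825

50.4825


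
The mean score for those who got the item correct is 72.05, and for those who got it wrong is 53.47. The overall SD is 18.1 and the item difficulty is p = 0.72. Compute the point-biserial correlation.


q = 1 - p = 0.28
rpb = ((M1 - M0) / SD) * sqrt(p * q)
rpb = ((72.05 - 53.47) / 18.1) * sqrt(0.72 * 0.28)
rpb = 0.4609

0.4609


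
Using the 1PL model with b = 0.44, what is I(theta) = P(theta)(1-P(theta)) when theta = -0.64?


P = 1/(1+exp(-(-0.64-0.44))) = 0.2535
I = P*(1-P) = 0.2535 * 0.7465
I = 0.1892

0.1892


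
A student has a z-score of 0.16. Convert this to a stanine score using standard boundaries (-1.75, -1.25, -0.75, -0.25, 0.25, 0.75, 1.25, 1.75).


Stanine boundaries: [-1.75, -1.25, -0.75, -0.25, 0.25, 0.75, 1.25, 1.75]
z = 0.16
Check each boundary:
  z >= -1.75 -> could be stanine 2
  z >= -1.25 -> could be stanine 3
  z >= -0.75 -> could be stanine 4
  z >= -0.25 -> could be stanine 5
  z < 0.25
  z < 0.75
  z < 1.25
  z < 1.75
Highest qualifying boundary gives stanine = 5

5


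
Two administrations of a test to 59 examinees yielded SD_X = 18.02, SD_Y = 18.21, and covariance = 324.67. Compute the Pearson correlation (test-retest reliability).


r = cov(X,Y) / (SD_X * SD_Y)
r = 324.67 / (18.02 * 18.21)
r = 324.67 / 328.1442
r = 0.9894

0.9894


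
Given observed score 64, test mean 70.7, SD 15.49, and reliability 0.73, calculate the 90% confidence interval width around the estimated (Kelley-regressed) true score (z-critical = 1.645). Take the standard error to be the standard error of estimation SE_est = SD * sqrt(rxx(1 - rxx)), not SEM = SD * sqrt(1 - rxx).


True score estimate = 0.73*64 + 0.27*70.7 = 65.809
SE_est = SD * sqrt(rxx * (1 - rxx)) = 15.49 * sqrt(0.73 * 0.27) = 15.49 * sqrt(0.1971) = 6.876932
CI = T_est +/- z * SE_est, so width = 2 * z * SE_est = 2 * 1.645 * 6.876932
Width = 22.6251

22.6251


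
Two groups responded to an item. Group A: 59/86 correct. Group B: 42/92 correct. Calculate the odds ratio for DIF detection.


Odds_A = 59/27 = 2.1852
Odds_B = 42/50 = 0.84
OR = Odds_A / Odds_B = 2.1852 / 0.84
Exactly, OR = (59 * 50) / (27 * 42) = 2950 / 1134
OR = 2.6014

2.6014


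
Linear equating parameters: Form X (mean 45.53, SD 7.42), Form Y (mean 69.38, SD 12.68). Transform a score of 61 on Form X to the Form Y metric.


slope = SD_Y / SD_X = 12.68 / 7.42 ~ 1.7089
intercept = mean_Y - slope * mean_X = 69.38 - (12.68 / 7.42) * 45.53 ~ -8.426
Y = slope * X + intercept. To avoid rounding drift from the rounded slope/intercept, evaluate the equivalent form Y = mean_Y + SD_Y * (X - mean_X) / SD_X at full precision:
Y = 69.38 + 12.68 * (61 - 45.53) / 7.42
Y = 69.38 + 12.68 * 15.47 / 7.42
Y = 69.38 + 196.1596 / 7.42
Y = 69.38 + 26.4366
Y = 95.8166

95.8166


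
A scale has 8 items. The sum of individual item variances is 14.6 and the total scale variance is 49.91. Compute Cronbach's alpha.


alpha = (k/(k-1)) * (1 - sum(si^2)/s_total^2)
= (8/7) * (1 - 14.6/49.91)
alpha = 0.8085

0.8085


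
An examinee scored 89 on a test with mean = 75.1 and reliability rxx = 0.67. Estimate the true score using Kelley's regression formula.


T_est = rxx * X + (1 - rxx) * mean
T_est = 0.67 * 89 + 0.33 * 75.1
T_est = 59.63 + 24.783
T_est = 84.413

84.413


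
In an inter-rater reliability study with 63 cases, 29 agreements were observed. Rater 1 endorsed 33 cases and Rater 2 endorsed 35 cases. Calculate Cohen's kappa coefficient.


P_o = 29/63 = 0.460317
P_e = (33*35 + 30*28) / 3969 = 0.502646
kappa = (P_o - P_e) / (1 - P_e)
kappa = (0.460317 - 0.502646) / (1 - 0.502646)
kappa = -0.0851

-0.0851


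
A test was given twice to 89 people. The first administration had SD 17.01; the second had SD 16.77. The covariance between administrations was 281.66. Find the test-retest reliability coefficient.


r = cov(X,Y) / (SD_X * SD_Y)
r = 281.66 / (17.01 * 16.77)
r = 281.66 / 285.2577
r = 0.9874

0.9874


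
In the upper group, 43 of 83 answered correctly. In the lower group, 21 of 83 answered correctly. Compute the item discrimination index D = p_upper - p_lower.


p_upper = 43/83 = 0.5181
p_lower = 21/83 = 0.253
D = 0.5181 - 0.253 = 0.2651

0.2651


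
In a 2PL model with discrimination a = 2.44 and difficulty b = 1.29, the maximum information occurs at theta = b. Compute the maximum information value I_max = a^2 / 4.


For 2PL, max info at theta = b = 1.29
I_max = a^2 / 4 = 2.44^2 / 4
= 5.9536 / 4
I_max = 1.4884

1.4884


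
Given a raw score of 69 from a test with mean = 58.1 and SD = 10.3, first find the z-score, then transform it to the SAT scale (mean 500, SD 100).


z = (X - mean) / SD = (69 - 58.1) / 10.3
z = 10.9 / 10.3
z = 1.0583
SAT-scale = SAT = 500 + 100z
Carry z at full precision (z = 10.9 / 10.3) into the conversion:
SAT-scale = 500 + 100 * (10.9 / 10.3) = 500 + 1090 / 10.3
SAT-scale = 500 + 105.8252
SAT-scale = 605.8252

605.8252


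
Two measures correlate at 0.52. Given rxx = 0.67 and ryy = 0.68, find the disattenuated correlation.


r_corrected = rxy / sqrt(rxx * ryy)
= 0.52 / sqrt(0.67 * 0.68)
= 0.52 / sqrt(0.4556)
= 0.52 / 0.674981
r_corrected = 0.7704

0.7704


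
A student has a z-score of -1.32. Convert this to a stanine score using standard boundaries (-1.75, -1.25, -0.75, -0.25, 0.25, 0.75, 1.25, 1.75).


Stanine boundaries: [-1.75, -1.25, -0.75, -0.25, 0.25, 0.75, 1.25, 1.75]
z = -1.32
Check each boundary:
  z >= -1.75 -> could be stanine 2
  z < -1.25
  z < -0.75
  z < -0.25
  z < 0.25
  z < 0.75
  z < 1.25
  z < 1.75
Highest qualifying boundary gives stanine = 2

2


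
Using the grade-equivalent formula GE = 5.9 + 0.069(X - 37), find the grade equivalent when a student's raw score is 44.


raw - median = 44 - 37 = 7
slope * diff = 0.069 * 7 = 0.483
GE = 5.9 + 0.483
GE = 6.383

6.383


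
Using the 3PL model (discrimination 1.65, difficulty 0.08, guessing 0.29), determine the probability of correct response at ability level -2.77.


logit = 1.65*(-2.77 - 0.08) = -4.7025
P* = 1/(1 + exp(--4.7025)) = 0.009
P = 0.29 + (1 - 0.29) * 0.009
P = 0.2964

0.2964


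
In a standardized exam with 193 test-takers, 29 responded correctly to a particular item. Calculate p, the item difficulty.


Item difficulty p = number correct / total examinees
p = 29 / 193
p = 0.1503

0.1503


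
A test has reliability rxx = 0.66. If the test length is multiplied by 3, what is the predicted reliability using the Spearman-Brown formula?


r_new = (n * rxx) / (1 + (n-1) * rxx)
r_new = (3 * 0.66) / (1 + 2 * 0.66)
r_new = 1.98 / 2.32
r_new = 0.8534

0.8534


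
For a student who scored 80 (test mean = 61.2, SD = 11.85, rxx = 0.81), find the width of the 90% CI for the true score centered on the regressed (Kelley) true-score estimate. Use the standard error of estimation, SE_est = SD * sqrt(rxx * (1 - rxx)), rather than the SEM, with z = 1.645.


True score estimate = 0.81*80 + 0.19*61.2 = 76.428
SE_est = SD * sqrt(rxx * (1 - rxx)) = 11.85 * sqrt(0.81 * 0.19) = 11.85 * sqrt(0.1539) = 4.648766
CI = T_est +/- z * SE_est, so width = 2 * z * SE_est = 2 * 1.645 * 4.648766
Width = 15.2944

15.2944


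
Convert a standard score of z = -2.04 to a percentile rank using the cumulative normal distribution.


CDF(z) = 0.5 * (1 + erf(z/sqrt(2)))
erf(-1.4425) = -0.9586
CDF = 0.0207
Percentile rank = 0.0207 * 100 = 2.07

2.07


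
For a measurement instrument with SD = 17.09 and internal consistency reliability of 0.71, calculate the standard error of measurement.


SEM = SD * sqrt(1 - rxx)
SEM = 17.09 * sqrt(1 - 0.71)
SEM = 17.09 * sqrt(0.29) = 17.09 * 0.538516
SEM = 9.2032

9.2032


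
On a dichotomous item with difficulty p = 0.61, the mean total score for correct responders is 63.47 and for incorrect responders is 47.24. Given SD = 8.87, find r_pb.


q = 1 - p = 0.39
rpb = ((M1 - M0) / SD) * sqrt(p * q)
rpb = ((63.47 - 47.24) / 8.87) * sqrt(0.61 * 0.39)
rpb = 0.8925

0.8925


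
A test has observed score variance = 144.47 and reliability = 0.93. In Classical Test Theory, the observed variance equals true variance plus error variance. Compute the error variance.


var_true = rxx * var_obs = 0.93 * 144.47 = 134.3571
var_error = var_obs - var_true
var_error = 144.47 - 134.3571
var_error = 10.1129

10.1129


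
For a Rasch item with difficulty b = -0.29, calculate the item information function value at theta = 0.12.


P = 1/(1+exp(-(0.12--0.29))) = 0.6011
I = P*(1-P) = 0.6011 * 0.3989
I = 0.2398

0.2398


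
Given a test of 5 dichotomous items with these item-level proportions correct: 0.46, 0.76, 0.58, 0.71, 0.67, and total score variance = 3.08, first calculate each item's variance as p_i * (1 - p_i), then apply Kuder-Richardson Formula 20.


For each item, compute p_i * q_i:
  Item 1: 0.46 * 0.54 = 0.2484
  Item 2: 0.76 * 0.24 = 0.1824
  Item 3: 0.58 * 0.42 = 0.2436
  Item 4: 0.71 * 0.29 = 0.2059
  Item 5: 0.67 * 0.33 = 0.2211
Sum(p_i * q_i) = 0.2484 + 0.1824 + 0.2436 + 0.2059 + 0.2211 = 1.1014
KR-20 = (k/(k-1)) * (1 - Sum(p_i*q_i) / Var_total)
= (5/4) * (1 - 1.1014/3.08)
= 1.25 * 0.6424
KR-20 = 0.803

0.803


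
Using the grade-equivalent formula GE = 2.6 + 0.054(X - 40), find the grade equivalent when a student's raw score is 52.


raw - median = 52 - 40 = 12
slope * diff = 0.054 * 12 = 0.648
GE = 2.6 + 0.648
GE = 3.248

3.248


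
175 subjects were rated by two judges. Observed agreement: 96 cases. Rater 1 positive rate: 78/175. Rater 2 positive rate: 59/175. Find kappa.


P_o = 96/175 = 0.548571
P_e = (78*59 + 97*116) / 30625 = 0.517682
kappa = (P_o - P_e) / (1 - P_e)
kappa = (0.548571 - 0.517682) / (1 - 0.517682)
kappa = 0.064

0.064


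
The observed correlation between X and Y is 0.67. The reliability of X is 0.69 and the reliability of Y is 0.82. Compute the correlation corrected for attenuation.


r_corrected = rxy / sqrt(rxx * ryy)
= 0.67 / sqrt(0.69 * 0.82)
= 0.67 / sqrt(0.5658)
= 0.67 / 0.752197
r_corrected = 0.8907

0.8907


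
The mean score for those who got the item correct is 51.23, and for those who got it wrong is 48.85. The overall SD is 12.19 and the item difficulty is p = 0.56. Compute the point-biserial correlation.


q = 1 - p = 0.44
rpb = ((M1 - M0) / SD) * sqrt(p * q)
rpb = ((51.23 - 48.85) / 12.19) * sqrt(0.56 * 0.44)
rpb = 0.0969

0.0969


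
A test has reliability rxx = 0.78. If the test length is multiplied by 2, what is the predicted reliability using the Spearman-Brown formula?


r_new = (n * rxx) / (1 + (n-1) * rxx)
r_new = (2 * 0.78) / (1 + 1 * 0.78)
r_new = 1.56 / 1.78
r_new = 0.8764

0.8764


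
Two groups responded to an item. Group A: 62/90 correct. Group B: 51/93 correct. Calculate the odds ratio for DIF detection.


Odds_A = 62/28 = 2.2143
Odds_B = 51/42 = 1.2143
OR = Odds_A / Odds_B = 2.2143 / 1.2143
Exactly, OR = (62 * 42) / (28 * 51) = 2604 / 1428
OR = 1.8235

1.8235


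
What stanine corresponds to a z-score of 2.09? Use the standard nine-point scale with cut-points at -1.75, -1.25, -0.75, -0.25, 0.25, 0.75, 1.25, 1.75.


Stanine boundaries: [-1.75, -1.25, -0.75, -0.25, 0.25, 0.75, 1.25, 1.75]
z = 2.09
Check each boundary:
  z >= -1.75 -> could be stanine 2
  z >= -1.25 -> could be stanine 3
  z >= -0.75 -> could be stanine 4
  z >= -0.25 -> could be stanine 5
  z >= 0.25 -> could be stanine 6
  z >= 0.75 -> could be stanine 7
  z >= 1.25 -> could be stanine 8
  z >= 1.75 -> could be stanine 9
Highest qualifying boundary gives stanine = 9

9


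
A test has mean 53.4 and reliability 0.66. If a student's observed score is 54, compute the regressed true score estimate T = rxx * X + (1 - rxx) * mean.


T_est = rxx * X + (1 - rxx) * mean
T_est = 0.66 * 54 + 0.34 * 53.4
T_est = 35.64 + 18.156
T_est = 53.796

53.796


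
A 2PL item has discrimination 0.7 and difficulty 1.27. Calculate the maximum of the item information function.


For 2PL, max info at theta = b = 1.27
I_max = a^2 / 4 = 0.7^2 / 4
= 0.49 / 4
I_max = 0.1225

0.1225


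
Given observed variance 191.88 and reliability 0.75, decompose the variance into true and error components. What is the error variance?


var_true = rxx * var_obs = 0.75 * 191.88 = 143.91
var_error = var_obs - var_true
var_error = 191.88 - 143.91
var_error = 47.97

47.97


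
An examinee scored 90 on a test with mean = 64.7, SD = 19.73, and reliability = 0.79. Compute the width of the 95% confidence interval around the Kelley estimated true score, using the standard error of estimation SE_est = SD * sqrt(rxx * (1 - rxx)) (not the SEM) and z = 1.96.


True score estimate = 0.79*90 + 0.21*64.7 = 84.687
SE_est = SD * sqrt(rxx * (1 - rxx)) = 19.73 * sqrt(0.79 * 0.21) = 19.73 * sqrt(0.1659) = 8.036192
CI = T_est +/- z * SE_est, so width = 2 * z * SE_est = 2 * 1.96 * 8.036192
Width = 31.5019

31.5019


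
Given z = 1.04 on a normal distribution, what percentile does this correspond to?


CDF(z) = 0.5 * (1 + erf(z/sqrt(2)))
erf(0.7354) = 0.7017
CDF = 0.8508
Percentile rank = 0.8508 * 100 = 85.08

85.08
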